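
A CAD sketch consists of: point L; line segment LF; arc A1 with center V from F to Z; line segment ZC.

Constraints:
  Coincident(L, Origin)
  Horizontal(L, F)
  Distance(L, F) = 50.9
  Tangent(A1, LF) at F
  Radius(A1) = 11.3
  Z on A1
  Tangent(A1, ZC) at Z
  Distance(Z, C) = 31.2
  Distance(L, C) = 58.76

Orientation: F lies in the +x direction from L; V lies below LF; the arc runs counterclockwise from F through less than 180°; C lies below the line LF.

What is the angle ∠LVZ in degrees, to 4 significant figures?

13.82°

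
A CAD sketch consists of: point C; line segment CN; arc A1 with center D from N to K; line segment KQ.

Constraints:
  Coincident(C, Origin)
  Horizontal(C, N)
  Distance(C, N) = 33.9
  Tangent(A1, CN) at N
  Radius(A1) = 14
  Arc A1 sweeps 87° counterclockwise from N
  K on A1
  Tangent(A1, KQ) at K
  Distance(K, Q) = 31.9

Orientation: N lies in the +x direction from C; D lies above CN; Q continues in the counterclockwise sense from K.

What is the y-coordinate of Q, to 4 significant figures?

45.12

C is at the origin; CN is horizontal with |CN| = 33.9 and N on the +x side, so N = (33.90, 0.000). Since A1 is tangent to CN there, DN ⟂ CN, so D = N + (0, 14) = (33.90, 14.00). On A1, N sits at bearing -90° from D; an 87° counterclockwise sweep puts K at bearing -3°, so K = D + 14.0·(cos -3°, sin -3°) = (47.88, 13.27). A1 meets KQ tangentially, so DK is at right angles to KQ, so KQ runs along (−sin -3°, cos -3°); with |KQ| = 31.9, Q = (49.55, 45.12). So Q.y = 45.12.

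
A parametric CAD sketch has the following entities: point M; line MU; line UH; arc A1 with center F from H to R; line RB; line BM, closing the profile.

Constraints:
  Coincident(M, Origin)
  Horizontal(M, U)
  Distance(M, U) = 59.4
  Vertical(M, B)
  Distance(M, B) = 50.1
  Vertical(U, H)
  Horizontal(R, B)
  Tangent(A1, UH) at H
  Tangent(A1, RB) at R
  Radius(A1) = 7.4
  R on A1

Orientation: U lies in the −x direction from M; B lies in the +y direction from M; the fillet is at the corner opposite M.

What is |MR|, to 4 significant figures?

72.21

M is at the origin; M and U share the same y with |MU| = 59.4 and U on the −x side, so U = (-59.40, 0.000). M and B share the same x with |MB| = 50.1 and B on the +y side, so B = (0.000, 50.10). The virtual corner opposite M is at (-59.40, 50.10). Tangency of A1 to UH means the radius FH is perpendicular to UH and tangency of A1 to RB means the radius FR is perpendicular to RB, with radius 7.4, so the center F sits 7.4 in from both sides at F = (-52.00, 42.70). That places the tangent points at H = (-59.40, 42.70) on UH and R = (-52.00, 50.10) on RB. Then |MR| = |R − M| = 72.21.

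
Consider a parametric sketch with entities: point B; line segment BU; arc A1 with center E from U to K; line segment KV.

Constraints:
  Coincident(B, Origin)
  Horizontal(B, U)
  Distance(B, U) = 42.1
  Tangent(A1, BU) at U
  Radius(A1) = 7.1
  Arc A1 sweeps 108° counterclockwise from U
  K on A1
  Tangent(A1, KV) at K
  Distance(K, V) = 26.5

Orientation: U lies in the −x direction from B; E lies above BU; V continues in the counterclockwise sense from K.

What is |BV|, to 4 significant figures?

55.55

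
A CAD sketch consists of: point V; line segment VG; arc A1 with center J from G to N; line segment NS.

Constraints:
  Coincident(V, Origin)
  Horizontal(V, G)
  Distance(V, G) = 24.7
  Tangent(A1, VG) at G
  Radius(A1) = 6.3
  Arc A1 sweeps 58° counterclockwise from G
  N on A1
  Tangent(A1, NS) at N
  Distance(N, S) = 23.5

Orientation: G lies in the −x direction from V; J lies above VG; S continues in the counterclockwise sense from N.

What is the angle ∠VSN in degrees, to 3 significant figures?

48.8°

V is at the origin; V and G share the same y with |VG| = 24.7 and G on the −x side, so G = (-24.7, 0.00). Tangency of A1 to VG means the radius JG is perpendicular to VG, so J = G + (0, 6.3) = (-24.7, 6.30). On A1, G sits at bearing -90° from J; a 58° counterclockwise sweep puts N at bearing -32°, so N = J + 6.3·(cos -32°, sin -32°) = (-19.4, 2.96). Tangency of A1 to NS means the radius JN is perpendicular to NS, so NS runs along (−sin -32°, cos -32°); with |NS| = 23.5, S = (-6.90, 22.9). Then cos ∠VSN = SV·SN / (|SV||SN|), giving 48.8°.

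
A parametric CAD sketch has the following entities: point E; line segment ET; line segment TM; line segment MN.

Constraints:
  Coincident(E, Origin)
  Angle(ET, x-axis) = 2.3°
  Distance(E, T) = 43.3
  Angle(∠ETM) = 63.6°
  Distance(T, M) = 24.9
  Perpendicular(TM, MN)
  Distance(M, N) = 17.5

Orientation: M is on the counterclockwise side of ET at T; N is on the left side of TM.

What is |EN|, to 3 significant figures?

22.0

∠ETM = 63.6°, so TM runs at 2.3° + (180° − 63.6°) = 119° from the x-axis; with |TM| = 24.9, M = T + 24.9·(cos 119°, sin 119°) = (31.3, 23.6). The perpendicularity gives MN at right angles to TM; with |MN| = 17.5 on the left of TM, N = M + 17.5·(-0.877, -0.480) = (16.0, 15.2). Then |EN| = |N − E| = 22.0.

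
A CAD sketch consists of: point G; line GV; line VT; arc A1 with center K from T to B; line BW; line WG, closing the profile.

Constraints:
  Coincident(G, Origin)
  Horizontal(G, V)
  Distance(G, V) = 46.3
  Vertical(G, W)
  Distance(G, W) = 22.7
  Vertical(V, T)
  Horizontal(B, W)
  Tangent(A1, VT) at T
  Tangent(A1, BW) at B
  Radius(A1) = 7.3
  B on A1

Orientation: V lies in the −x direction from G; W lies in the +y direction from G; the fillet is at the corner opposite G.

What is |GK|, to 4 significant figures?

41.93

GW is vertical with |GW| = 22.7 and W on the +y side, so W = (0.000, 22.70). The virtual corner opposite G is at (-46.30, 22.70). The tangent condition forces KT to be normal to VT and A1 meets BW tangentially, so KB is at right angles to BW, with radius 7.3, so the center K sits 7.3 in from both sides at K = (-39.00, 15.40). Then |GK| = |K − G| = 41.93.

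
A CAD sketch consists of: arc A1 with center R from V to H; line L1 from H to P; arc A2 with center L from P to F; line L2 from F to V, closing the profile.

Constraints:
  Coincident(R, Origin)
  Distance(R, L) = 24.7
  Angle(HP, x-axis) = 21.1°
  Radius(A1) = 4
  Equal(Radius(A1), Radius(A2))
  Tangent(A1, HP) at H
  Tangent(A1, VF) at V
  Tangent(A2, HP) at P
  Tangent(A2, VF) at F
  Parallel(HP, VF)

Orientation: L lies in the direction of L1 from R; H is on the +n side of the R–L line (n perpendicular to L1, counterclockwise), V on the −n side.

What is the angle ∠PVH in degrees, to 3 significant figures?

72.1°

Tangency of A1 to both parallel lines with radius 4.0 puts H and V at R ± 4.0·n: H = (-1.44, 3.73), V = (1.44, -3.73). Equal radii place P and F the same way about L: P = L + 4.0·n = (21.6, 12.6), F = L − 4.0·n = (24.5, 5.16). Then cos ∠PVH = VP·VH / (|VP||VH|), giving 72.1°.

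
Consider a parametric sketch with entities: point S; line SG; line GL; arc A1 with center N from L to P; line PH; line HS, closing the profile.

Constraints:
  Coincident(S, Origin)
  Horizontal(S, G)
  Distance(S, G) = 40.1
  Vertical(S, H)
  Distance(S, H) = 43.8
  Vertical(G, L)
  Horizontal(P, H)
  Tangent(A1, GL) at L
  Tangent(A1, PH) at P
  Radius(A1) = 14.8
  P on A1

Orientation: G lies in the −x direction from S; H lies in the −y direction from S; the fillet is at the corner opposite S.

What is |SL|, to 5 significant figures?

49.487

The virtual corner opposite S is at (-40.100, -43.800). Since A1 is tangent to GL there, NL ⟂ GL and the tangent condition forces NP to be normal to PH, with radius 14.8, so the center N sits 14.8 in from both sides at N = (-25.300, -29.000). That places the tangent points at L = (-40.100, -29.000) on GL and P = (-25.300, -43.800) on PH. Then |SL| = |L − S| = 49.487.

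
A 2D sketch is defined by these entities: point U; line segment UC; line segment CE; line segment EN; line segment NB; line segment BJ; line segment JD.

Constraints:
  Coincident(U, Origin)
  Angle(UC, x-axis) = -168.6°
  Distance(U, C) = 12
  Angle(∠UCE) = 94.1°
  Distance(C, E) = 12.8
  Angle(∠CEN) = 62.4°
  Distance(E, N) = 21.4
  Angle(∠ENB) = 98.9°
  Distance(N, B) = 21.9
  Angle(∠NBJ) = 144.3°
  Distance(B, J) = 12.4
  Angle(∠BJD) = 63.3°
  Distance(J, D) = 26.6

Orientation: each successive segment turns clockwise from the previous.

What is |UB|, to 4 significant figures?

17.00

U is at the origin; UC runs at -168.6° with length 12.0, so C = (-11.76, -2.372). ∠UCE = 94.1° gives CE at 105.5° from the x-axis; with |CE| = 12.8, E = (-15.18, 9.963). ∠CEN = 62.4° gives EN at -12.10° from the x-axis; with |EN| = 21.4, N = (5.741, 5.477). ∠ENB = 98.9° gives NB at -93.20° from the x-axis; with |NB| = 21.9, B = (4.518, -16.39). Then |UB| = |B − U| = 17.00.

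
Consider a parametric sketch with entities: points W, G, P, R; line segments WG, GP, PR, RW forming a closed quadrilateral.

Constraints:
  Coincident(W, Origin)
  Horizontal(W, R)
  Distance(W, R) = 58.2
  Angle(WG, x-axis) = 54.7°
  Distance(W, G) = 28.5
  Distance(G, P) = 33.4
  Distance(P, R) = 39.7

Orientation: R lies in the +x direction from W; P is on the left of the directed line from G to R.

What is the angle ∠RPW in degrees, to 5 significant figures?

67.959°

Checks: |GP| = 33.40 ✓; |PR| = 39.70 ✓.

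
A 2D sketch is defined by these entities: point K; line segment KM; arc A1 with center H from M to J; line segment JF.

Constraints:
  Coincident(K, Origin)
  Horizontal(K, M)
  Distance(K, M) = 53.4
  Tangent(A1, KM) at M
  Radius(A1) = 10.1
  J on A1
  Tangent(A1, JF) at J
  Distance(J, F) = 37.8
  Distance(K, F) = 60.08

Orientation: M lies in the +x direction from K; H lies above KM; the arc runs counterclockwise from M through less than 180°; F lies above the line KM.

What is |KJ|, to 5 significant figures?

63.523

Checks: |HJ| = 10.10 ✓; ∠(HJ, JF) = 90.00° ✓; |JF| = 37.80 ✓; |KF| = 60.08 ✓.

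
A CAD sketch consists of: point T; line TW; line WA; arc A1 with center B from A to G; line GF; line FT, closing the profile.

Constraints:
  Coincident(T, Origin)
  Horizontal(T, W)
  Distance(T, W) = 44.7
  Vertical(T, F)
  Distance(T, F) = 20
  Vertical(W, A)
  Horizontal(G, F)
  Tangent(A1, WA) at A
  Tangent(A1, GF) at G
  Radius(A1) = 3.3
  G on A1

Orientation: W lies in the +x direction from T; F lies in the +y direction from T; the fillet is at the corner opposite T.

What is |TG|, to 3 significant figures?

46.0

T is at the origin; TW is horizontal with |TW| = 44.7 and W on the +x side, so W = (44.7, 0.00). TF is vertical with |TF| = 20.0 and F on the +y side, so F = (0.00, 20.0). The virtual corner opposite T is at (44.7, 20.0). Tangency of A1 to WA means the radius BA is perpendicular to WA and the tangent condition forces BG to be normal to GF, with radius 3.3, so the center B sits 3.3 in from both sides at B = (41.4, 16.7). That places the tangent points at A = (44.7, 16.7) on WA and G = (41.4, 20.0) on GF. Then |TG| = |G − T| = 46.0.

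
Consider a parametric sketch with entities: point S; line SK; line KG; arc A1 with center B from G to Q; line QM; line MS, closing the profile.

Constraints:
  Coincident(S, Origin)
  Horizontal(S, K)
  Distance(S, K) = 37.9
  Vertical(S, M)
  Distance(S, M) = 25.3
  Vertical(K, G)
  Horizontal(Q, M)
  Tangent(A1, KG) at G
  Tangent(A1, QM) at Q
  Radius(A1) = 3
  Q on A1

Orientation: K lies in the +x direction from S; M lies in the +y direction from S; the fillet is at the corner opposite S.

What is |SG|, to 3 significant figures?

44.0

S is at the origin; SK is horizontal with |SK| = 37.9 and K on the +x side, so K = (37.9, 0.00). SM is vertical with |SM| = 25.3 and M on the +y side, so M = (0.00, 25.3). The virtual corner opposite S is at (37.9, 25.3). The tangent condition forces BG to be normal to KG and the tangent condition forces BQ to be normal to QM, with radius 3.0, so the center B sits 3.0 in from both sides at B = (34.9, 22.3). That places the tangent points at G = (37.9, 22.3) on KG and Q = (34.9, 25.3) on QM. Then |SG| = |G − S| = 44.0.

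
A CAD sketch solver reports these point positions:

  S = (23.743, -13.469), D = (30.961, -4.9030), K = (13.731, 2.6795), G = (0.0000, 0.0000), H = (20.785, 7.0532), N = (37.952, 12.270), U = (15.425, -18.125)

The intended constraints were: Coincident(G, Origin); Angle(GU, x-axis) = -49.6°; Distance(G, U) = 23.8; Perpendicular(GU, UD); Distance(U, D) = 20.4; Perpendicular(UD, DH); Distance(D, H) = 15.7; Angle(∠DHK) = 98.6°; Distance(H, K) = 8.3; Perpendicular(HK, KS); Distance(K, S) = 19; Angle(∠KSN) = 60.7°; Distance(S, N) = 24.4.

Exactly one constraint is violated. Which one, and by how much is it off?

Distance(S, N) = 24.4 — off by 5.00.

G = (0.00, 0.00) ✓; GU at -49.60° ✓; |GU| = 23.80 ✓; ∠(GU, UD) = 90.00° ✓; |UD| = 20.40 ✓; ∠(UD, DH) = 90.00° ✓; |DH| = 15.70 ✓; ∠DHK = 98.60° ✓; |HK| = 8.300 ✓; ∠(HK, KS) = 90.00° ✓; |KS| = 19.00 ✓; ∠KSN = 60.70° ✓; |SN| = 29.40 ✗.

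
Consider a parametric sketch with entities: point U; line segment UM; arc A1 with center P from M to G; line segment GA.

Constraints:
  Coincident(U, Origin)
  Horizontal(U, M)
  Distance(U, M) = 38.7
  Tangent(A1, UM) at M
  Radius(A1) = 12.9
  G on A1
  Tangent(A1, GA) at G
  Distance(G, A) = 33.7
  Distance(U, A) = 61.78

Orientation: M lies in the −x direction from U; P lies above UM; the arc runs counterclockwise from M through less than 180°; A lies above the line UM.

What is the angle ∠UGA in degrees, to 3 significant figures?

142°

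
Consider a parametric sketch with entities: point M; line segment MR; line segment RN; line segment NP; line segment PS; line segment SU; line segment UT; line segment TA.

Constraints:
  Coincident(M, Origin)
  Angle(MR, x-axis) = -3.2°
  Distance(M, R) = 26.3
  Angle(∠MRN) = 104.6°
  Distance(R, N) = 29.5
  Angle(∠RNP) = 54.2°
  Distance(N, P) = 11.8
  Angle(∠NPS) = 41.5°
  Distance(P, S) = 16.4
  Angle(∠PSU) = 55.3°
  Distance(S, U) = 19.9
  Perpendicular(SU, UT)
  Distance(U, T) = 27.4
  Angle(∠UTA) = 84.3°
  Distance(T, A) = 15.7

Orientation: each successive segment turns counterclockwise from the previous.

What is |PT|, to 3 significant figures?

17.5

M is at the origin; MR runs at -3.2° with length 26.3, so R = (26.3, -1.47). ∠MRN = 104.6° gives RN at 72.2° from the x-axis; with |RN| = 29.5, N = (35.3, 26.6). ∠RNP = 54.2° gives NP at -162° from the x-axis; with |NP| = 11.8, P = (24.1, 23.0). ∠NPS = 41.5° gives PS at -23.5° from the x-axis; with |PS| = 16.4, S = (39.1, 16.4). ∠PSU = 55.3° gives SU at 101° from the x-axis; with |SU| = 19.9, U = (35.2, 36.0). SU is perpendicular to UT, so UT runs at -169°; with |UT| = 27.4, T = (8.35, 30.6). Then |PT| = |T − P| = 17.5.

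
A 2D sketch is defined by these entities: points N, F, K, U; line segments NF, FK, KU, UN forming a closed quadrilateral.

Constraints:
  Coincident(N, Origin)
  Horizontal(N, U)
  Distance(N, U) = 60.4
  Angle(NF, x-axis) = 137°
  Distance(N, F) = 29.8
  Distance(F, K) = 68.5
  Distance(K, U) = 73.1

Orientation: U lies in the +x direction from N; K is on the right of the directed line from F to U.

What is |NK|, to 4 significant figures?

43.97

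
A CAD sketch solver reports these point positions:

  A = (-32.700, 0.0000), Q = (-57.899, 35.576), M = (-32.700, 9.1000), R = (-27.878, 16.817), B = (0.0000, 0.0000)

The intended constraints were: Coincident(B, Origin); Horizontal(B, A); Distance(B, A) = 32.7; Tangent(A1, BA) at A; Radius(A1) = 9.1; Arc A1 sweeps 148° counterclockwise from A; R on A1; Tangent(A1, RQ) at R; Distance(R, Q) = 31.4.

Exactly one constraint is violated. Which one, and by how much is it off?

Distance(R, Q) = 31.4 — off by 4.00.

B = (0.00, 0.00) ✓; B.y = 0.00, A.y = 0.00 ✓; |BA| = 32.70 ✓; ∠(MA, AB) = 90.00° ✓; |MA| = 9.100 ✓; bearing(M→R) − bearing(M→A) = 148.0° ✓; |MR| = 9.100 ✓; ∠(MR, RQ) = 90.00° ✓; |RQ| = 35.40 ✗.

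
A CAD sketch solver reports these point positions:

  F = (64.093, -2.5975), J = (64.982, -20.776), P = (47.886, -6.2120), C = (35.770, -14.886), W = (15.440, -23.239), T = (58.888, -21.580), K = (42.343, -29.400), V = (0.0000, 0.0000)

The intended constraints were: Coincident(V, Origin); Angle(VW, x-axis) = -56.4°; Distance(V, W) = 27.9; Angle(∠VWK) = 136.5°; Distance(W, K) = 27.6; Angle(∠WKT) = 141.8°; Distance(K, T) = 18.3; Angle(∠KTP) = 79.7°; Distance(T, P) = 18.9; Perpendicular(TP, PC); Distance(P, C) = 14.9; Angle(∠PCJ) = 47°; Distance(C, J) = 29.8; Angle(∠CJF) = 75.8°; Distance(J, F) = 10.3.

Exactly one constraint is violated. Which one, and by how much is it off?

Distance(J, F) = 10.3 — off by 7.90.

V = (0.00, 0.00) ✓; VW at -56.40° ✓; |VW| = 27.90 ✓; ∠VWK = 136.5° ✓; |WK| = 27.60 ✓; ∠WKT = 141.8° ✓; |KT| = 18.30 ✓; ∠KTP = 79.70° ✓; |TP| = 18.90 ✓; ∠(TP, PC) = 90.00° ✓; |PC| = 14.90 ✓; ∠PCJ = 47.00° ✓; |CJ| = 29.80 ✓; ∠CJF = 75.80° ✓; |JF| = 18.20 ✗.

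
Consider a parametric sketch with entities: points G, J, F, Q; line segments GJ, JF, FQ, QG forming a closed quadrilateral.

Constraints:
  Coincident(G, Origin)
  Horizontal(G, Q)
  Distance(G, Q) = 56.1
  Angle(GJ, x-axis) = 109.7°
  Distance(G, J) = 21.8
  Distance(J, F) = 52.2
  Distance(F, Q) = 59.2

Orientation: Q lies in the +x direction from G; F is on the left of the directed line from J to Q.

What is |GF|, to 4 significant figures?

63.25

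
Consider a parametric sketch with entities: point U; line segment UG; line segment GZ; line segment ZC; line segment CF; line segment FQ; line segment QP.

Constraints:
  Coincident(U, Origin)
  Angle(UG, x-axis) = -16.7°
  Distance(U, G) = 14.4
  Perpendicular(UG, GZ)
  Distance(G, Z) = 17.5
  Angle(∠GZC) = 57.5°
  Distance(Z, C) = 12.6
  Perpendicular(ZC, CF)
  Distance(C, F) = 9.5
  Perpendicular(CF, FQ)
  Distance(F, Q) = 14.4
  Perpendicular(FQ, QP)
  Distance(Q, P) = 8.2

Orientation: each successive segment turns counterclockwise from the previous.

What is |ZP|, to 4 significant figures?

2.220

U is at the origin; UG runs at -16.7° with length 14.4, so G = (13.79, -4.138). UG ⟂ GZ, so GZ runs at 73.30°; with |GZ| = 17.5, Z = (18.82, 12.62). ∠GZC = 57.5° gives ZC at -164.2° from the x-axis; with |ZC| = 12.6, C = (6.698, 9.193). ZC is perpendicular to CF, so CF runs at -74.20°; with |CF| = 9.5, F = (9.284, 0.05210). CF is perpendicular to FQ, so FQ runs at 15.80°; with |FQ| = 14.4, Q = (23.14, 3.973). FQ ⟂ QP, so QP runs at 105.8°; with |QP| = 8.2, P = (20.91, 11.86). Then |ZP| = |P − Z| = 2.220.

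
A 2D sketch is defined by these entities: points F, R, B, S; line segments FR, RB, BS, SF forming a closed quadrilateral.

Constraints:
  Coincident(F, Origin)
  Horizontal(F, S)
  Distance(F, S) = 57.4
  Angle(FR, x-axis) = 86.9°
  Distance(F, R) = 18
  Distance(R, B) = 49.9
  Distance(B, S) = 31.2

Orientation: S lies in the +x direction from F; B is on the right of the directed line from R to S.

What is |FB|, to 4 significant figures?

38.91

Checks: |RB| = 49.90 ✓; |BS| = 31.20 ✓.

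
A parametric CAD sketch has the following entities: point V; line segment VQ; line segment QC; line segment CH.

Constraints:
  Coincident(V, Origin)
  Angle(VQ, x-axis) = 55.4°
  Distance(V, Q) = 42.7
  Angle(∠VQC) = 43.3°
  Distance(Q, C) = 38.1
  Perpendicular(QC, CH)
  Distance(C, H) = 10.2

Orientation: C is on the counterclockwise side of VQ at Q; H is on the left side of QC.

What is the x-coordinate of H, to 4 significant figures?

-10.87

V is at the origin; VQ runs at 55.4° with length 42.7, so Q = 42.7·(cos 55.4°, sin 55.4°) = (24.25, 35.15). ∠VQC = 43.3°, so QC runs at 55.4° + (180° − 43.3°) = 192.1° from the x-axis; with |QC| = 38.1, C = Q + 38.1·(cos 192.1°, sin 192.1°) = (-13.01, 27.16). QC is perpendicular to CH; with |CH| = 10.2 on the left of QC, H = C + 10.2·(0.2096, -0.9778) = (-10.87, 17.19). So H.x = -10.87.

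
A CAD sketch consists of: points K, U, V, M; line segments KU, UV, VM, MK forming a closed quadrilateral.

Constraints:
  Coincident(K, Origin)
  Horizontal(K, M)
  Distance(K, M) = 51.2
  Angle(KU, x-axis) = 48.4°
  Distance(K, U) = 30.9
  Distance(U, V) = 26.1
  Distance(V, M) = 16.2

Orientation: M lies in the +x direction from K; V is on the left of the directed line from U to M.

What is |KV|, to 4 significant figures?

47.81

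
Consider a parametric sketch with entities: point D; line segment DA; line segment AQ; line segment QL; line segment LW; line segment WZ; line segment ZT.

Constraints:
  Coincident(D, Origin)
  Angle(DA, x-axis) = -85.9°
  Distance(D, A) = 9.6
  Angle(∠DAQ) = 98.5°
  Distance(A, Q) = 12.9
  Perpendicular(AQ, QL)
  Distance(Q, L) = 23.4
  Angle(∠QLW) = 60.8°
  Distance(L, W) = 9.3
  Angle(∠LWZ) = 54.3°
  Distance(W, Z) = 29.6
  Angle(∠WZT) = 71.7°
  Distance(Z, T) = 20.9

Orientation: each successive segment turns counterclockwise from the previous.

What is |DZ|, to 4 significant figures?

33.16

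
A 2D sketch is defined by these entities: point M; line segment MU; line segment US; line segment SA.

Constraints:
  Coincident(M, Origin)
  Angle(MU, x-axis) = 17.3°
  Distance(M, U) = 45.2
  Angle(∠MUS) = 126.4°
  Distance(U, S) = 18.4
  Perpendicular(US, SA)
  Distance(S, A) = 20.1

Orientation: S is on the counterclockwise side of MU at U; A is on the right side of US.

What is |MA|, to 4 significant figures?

72.35

M is at the origin; MU runs at 17.3° with length 45.2, so U = 45.2·(cos 17.3°, sin 17.3°) = (43.16, 13.44). ∠MUS = 126.4°, so US runs at 17.3° + (180° − 126.4°) = 70.90° from the x-axis; with |US| = 18.4, S = U + 18.4·(cos 70.90°, sin 70.90°) = (49.18, 30.83). US ⟂ SA; with |SA| = 20.1 on the right of US, A = S + 20.1·(0.9449, -0.3272) = (68.17, 24.25). Then |MA| = |A − M| = 72.35.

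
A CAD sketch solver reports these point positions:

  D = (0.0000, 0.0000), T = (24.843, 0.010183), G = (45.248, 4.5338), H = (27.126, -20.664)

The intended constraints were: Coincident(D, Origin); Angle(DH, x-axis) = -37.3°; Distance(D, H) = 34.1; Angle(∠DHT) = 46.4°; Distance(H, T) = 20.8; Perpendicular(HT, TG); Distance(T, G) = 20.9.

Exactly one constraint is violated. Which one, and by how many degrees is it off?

Perpendicular(HT, TG) — off by 6.20°.

D = (0.00, 0.00) ✓; DH at -37.30° ✓; |DH| = 34.10 ✓; ∠DHT = 46.40° ✓; |HT| = 20.80 ✓; ∠(HT, TG) = 83.80° ✗; |TG| = 20.90 ✓.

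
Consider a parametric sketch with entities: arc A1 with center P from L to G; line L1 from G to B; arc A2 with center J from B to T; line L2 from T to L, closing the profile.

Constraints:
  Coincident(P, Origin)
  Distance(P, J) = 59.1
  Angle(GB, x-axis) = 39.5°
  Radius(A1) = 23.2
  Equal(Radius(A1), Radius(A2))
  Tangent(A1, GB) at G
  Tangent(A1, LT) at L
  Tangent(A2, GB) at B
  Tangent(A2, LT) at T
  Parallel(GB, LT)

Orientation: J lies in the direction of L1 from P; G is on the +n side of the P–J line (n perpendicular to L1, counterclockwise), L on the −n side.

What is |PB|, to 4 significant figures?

63.49

The slot axis is L1's direction at 39.5°, so u = (cos 39.5°, sin 39.5°) = (0.7716, 0.6361) and n = (−sin 39.5°, cos 39.5°) = (-0.6361, 0.7716). P is at the origin and J lies 59.1 along u from P, so J = 59.1·u = (45.60, 37.59). Tangency of A1 to both parallel lines with radius 23.2 puts G and L at P ± 23.2·n: G = (-14.76, 17.90), L = (14.76, -17.90). Equal radii place B and T the same way about J: B = J + 23.2·n = (30.85, 55.49), T = J − 23.2·n = (60.36, 19.69). Then |PB| = |B − P| = 63.49.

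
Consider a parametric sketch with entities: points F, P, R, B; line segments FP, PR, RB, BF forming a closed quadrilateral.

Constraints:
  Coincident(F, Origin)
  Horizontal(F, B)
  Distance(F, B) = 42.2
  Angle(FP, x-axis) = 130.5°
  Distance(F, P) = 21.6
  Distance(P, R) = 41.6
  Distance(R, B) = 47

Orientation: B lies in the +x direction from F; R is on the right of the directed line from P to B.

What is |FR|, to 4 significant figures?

22.43

Checks: |PR| = 41.60 ✓; |RB| = 47.00 ✓.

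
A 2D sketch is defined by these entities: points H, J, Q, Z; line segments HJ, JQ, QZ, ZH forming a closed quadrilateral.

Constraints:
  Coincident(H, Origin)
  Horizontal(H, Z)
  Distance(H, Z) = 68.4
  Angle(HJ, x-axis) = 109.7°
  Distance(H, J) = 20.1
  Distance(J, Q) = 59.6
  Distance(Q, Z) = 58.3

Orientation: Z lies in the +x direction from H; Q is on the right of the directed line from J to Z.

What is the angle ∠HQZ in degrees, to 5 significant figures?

86.245°

Checks: |JQ| = 59.60 ✓; |QZ| = 58.30 ✓.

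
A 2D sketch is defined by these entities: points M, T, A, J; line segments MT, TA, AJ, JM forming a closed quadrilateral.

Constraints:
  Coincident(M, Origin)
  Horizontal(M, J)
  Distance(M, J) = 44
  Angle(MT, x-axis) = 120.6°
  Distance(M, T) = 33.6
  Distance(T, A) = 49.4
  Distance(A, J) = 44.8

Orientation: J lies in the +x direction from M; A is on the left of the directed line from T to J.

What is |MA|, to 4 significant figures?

52.36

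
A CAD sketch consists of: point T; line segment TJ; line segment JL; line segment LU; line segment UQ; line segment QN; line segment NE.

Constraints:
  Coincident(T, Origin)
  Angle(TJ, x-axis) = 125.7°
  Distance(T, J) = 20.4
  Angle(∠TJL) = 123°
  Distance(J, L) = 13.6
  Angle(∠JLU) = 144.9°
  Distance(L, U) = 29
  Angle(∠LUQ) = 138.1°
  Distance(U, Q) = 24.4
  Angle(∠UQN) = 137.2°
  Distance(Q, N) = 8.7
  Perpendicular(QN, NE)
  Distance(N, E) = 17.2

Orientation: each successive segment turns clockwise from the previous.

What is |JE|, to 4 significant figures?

45.95

∠UQN = 137.2° gives QN at -51.10° from the x-axis; with |QN| = 8.7, N = (46.80, 34.99). QN is perpendicular to NE, so NE runs at -141.1°; with |NE| = 17.2, E = (33.41, 24.19). Then |JE| = |E − J| = 45.95.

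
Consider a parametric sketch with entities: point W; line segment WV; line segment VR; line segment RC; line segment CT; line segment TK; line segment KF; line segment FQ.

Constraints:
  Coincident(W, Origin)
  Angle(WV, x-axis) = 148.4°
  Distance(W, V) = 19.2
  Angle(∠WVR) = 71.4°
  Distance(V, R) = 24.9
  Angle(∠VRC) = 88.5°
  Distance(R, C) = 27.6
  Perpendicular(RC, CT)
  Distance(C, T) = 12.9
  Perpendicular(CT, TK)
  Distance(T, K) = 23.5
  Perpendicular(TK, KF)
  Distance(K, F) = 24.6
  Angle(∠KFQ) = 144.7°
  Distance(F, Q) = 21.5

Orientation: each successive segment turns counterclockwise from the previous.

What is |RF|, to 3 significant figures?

12.4

The perpendicularity gives TK at right angles to CT, so TK runs at 168°; with |TK| = 23.5, K = (-15.4, -2.38). TK is perpendicular to KF, so KF runs at -102°; with |KF| = 24.6, F = (-20.3, -26.5). Then |RF| = |F − R| = 12.4.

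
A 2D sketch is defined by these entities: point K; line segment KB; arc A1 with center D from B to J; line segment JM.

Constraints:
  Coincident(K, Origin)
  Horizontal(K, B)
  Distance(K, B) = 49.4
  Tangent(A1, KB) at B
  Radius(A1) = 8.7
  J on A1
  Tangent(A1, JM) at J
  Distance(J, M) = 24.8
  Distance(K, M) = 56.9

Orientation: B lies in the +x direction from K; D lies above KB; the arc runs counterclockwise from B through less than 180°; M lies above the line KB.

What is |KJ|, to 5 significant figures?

58.469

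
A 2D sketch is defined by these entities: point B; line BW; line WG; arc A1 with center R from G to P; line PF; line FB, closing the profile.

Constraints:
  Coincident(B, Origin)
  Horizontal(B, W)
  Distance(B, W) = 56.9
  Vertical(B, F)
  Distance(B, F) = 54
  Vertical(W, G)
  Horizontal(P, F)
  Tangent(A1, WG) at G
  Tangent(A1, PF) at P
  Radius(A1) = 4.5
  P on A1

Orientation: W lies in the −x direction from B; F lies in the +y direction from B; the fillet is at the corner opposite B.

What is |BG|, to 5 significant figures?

75.418

B is at the origin; B and W share the same y with |BW| = 56.9 and W on the −x side, so W = (-56.900, 0.0000). B and F share the same x with |BF| = 54.0 and F on the +y side, so F = (0.0000, 54.000). The virtual corner opposite B is at (-56.900, 54.000). A1 meets WG tangentially, so RG is at right angles to WG and the tangent condition forces RP to be normal to PF, with radius 4.5, so the center R sits 4.5 in from both sides at R = (-52.400, 49.500). That places the tangent points at G = (-56.900, 49.500) on WG and P = (-52.400, 54.000) on PF. Then |BG| = |G − B| = 75.418.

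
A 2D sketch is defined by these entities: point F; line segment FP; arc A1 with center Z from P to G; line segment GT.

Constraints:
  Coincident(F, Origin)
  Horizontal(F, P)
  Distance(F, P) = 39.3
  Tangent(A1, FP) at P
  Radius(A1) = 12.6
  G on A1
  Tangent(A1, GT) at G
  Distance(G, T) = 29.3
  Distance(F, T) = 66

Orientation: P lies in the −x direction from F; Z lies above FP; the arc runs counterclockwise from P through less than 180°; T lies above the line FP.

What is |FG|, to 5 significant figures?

36.994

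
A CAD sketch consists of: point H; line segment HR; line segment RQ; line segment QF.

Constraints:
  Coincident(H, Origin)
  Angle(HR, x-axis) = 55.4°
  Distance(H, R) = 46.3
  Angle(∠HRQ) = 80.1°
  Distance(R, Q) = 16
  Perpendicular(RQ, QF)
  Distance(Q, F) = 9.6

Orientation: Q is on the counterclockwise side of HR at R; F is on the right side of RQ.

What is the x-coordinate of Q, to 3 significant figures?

11.8

H is at the origin; HR runs at 55.4° with length 46.3, so R = 46.3·(cos 55.4°, sin 55.4°) = (26.3, 38.1). ∠HRQ = 80.1°, so RQ runs at 55.4° + (180° − 80.1°) = 155° from the x-axis; with |RQ| = 16.0, Q = R + 16.0·(cos 155°, sin 155°) = (11.8, 44.8). So Q.x = 11.8.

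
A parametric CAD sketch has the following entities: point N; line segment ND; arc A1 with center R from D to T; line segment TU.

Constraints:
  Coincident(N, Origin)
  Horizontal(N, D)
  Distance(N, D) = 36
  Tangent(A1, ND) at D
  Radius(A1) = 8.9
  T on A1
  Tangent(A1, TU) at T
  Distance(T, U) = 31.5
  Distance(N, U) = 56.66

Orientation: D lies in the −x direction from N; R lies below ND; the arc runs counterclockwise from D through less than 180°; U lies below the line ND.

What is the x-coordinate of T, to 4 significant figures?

-44.73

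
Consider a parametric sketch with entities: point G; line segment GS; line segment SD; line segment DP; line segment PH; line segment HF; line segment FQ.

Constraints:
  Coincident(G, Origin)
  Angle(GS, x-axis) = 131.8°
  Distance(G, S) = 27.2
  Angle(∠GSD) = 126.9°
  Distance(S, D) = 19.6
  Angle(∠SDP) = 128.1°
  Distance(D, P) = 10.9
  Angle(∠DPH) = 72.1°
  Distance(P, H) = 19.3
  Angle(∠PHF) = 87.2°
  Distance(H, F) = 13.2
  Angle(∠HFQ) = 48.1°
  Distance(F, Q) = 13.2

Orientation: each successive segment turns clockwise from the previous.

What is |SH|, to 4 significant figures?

17.31

∠SDP = 128.1° gives DP at 26.80° from the x-axis; with |DP| = 10.9, P = (-4.560, 44.41). ∠DPH = 72.1° gives PH at -81.10° from the x-axis; with |PH| = 19.3, H = (-1.574, 25.34). Then |SH| = |H − S| = 17.31.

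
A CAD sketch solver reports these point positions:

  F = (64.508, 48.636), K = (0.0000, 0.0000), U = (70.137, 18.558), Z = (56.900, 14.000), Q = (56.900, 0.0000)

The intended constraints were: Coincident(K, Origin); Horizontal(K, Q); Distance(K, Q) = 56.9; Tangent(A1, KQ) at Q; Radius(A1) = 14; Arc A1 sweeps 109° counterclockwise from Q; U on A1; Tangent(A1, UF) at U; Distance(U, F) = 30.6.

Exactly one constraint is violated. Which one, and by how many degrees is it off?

Tangent(A1, UF) at U — off by 8.40°.

K = (0.00, 0.00) ✓; K.y = 0.00, Q.y = 0.00 ✓; |KQ| = 56.90 ✓; ∠(ZQ, QK) = 90.00° ✓; |ZQ| = 14.00 ✓; bearing(Z→U) − bearing(Z→Q) = 109.0° ✓; |ZU| = 14.00 ✓; ∠(ZU, UF) = 98.40° ✗; |UF| = 30.60 ✓.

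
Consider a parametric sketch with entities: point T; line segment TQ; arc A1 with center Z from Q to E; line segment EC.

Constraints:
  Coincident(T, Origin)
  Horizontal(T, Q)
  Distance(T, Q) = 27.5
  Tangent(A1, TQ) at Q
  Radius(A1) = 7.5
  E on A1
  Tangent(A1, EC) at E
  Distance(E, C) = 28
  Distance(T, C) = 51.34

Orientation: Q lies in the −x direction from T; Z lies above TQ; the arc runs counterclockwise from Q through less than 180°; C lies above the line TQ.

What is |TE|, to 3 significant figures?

24.5

T is at the origin; TQ is horizontal with |TQ| = 27.5 and Q on the −x side, so Q = (-27.5, 0.00). A1 meets TQ tangentially, so ZQ is at right angles to TQ, so Z = Q + (0, 7.5) = (-27.5, 7.50). Since ZE ⟂ EC (tangency), |ZC| = √(7.5² + 28.0²) = 29.0 regardless of where E sits on A1. So C lies on both circle(T, 51.34) and circle(Z, 29.0); the above-TQ intersection is C = (-38.0, 34.5). E is the foot of the tangent from C: E = (-21.5, 11.9).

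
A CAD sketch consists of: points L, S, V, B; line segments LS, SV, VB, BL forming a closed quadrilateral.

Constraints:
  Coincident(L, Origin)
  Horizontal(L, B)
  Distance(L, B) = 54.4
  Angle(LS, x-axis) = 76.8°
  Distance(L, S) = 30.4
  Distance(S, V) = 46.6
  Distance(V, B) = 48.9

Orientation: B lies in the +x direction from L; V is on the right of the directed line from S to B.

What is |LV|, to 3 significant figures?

19.0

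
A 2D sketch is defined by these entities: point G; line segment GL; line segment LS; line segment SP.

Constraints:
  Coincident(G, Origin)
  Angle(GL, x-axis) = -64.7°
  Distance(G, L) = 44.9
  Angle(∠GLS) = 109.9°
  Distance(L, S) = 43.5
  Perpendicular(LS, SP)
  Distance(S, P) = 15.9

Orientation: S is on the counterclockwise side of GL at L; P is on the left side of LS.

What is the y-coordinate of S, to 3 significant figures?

-36.5

G is at the origin; GL runs at -64.7° with length 44.9, so L = 44.9·(cos -64.7°, sin -64.7°) = (19.2, -40.6). ∠GLS = 109.9°, so LS runs at -64.7° + (180° − 109.9°) = 5.40° from the x-axis; with |LS| = 43.5, S = L + 43.5·(cos 5.40°, sin 5.40°) = (62.5, -36.5). So S.y = -36.5.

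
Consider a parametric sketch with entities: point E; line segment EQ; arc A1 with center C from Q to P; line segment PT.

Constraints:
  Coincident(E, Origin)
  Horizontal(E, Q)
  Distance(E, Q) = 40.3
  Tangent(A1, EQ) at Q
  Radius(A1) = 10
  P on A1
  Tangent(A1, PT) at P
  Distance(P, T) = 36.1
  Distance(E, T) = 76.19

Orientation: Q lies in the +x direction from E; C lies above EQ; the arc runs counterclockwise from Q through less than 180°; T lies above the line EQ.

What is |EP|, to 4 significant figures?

49.22

E is at the origin; E and Q share the same y with |EQ| = 40.3 and Q on the +x side, so Q = (40.30, 0.000). The tangent condition forces CQ to be normal to EQ, so C = Q + (0, 10) = (40.30, 10.00). Since CP ⟂ PT (tangency), |CT| = √(10.0² + 36.1²) = 37.46 regardless of where P sits on A1. So T lies on both circle(E, 76.19) and circle(C, 37.46); the above-EQ intersection is T = (67.00, 36.27). P is the foot of the tangent from T: P = (48.96, 5.003).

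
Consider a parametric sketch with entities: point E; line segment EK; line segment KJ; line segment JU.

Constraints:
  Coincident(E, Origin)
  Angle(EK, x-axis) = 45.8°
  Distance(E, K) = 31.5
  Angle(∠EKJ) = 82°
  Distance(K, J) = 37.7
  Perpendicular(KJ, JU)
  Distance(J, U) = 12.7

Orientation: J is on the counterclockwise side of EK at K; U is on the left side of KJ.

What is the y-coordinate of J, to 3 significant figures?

44.8

E is at the origin; EK runs at 45.8° with length 31.5, so K = 31.5·(cos 45.8°, sin 45.8°) = (22.0, 22.6). ∠EKJ = 82.0°, so KJ runs at 45.8° + (180° − 82.0°) = 144° from the x-axis; with |KJ| = 37.7, J = K + 37.7·(cos 144°, sin 144°) = (-8.46, 44.8). So J.y = 44.8.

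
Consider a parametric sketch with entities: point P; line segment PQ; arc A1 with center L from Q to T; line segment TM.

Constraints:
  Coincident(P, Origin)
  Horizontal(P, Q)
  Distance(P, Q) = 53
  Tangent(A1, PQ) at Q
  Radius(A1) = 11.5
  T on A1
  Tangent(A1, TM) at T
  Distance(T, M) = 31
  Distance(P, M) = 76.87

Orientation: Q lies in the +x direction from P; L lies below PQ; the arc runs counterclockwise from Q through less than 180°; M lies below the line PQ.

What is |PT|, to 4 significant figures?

47.99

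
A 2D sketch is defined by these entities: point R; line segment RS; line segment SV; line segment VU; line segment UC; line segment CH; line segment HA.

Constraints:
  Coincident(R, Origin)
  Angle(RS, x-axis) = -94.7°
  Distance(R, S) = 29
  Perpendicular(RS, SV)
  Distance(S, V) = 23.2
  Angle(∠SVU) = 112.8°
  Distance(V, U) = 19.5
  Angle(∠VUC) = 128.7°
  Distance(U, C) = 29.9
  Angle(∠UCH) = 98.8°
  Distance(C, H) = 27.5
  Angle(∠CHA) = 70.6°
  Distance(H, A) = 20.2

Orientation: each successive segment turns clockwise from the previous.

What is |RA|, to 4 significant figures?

10.25

∠UCH = 98.8° gives CH at -24.40° from the x-axis; with |CH| = 27.5, H = (9.860, 5.192). ∠CHA = 70.6° gives HA at -133.8° from the x-axis; with |HA| = 20.2, A = (-4.122, -9.387). Then |RA| = |A − R| = 10.25.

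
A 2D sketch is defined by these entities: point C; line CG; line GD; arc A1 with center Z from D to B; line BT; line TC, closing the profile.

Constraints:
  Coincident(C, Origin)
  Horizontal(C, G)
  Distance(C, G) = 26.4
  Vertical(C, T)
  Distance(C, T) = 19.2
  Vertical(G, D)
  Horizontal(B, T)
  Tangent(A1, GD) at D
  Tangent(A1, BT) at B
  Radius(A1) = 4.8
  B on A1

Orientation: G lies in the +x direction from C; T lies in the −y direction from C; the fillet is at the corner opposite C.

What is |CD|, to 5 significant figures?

30.072

The virtual corner opposite C is at (26.400, -19.200). Since A1 is tangent to GD there, ZD ⟂ GD and since A1 is tangent to BT there, ZB ⟂ BT, with radius 4.8, so the center Z sits 4.8 in from both sides at Z = (21.600, -14.400). That places the tangent points at D = (26.400, -14.400) on GD and B = (21.600, -19.200) on BT. Then |CD| = |D − C| = 30.072.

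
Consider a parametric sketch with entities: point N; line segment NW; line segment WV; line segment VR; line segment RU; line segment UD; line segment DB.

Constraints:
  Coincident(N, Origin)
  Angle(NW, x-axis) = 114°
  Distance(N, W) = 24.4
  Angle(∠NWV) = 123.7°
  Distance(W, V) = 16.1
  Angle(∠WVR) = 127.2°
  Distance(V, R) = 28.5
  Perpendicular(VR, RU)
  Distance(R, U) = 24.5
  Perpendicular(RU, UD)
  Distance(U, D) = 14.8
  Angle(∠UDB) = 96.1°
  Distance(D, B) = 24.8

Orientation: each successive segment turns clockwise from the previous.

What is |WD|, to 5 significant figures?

26.182

N is at the origin; NW runs at 114.0° with length 24.4, so W = (-9.9244, 22.291). ∠NWV = 123.7° gives WV at 57.700° from the x-axis; with |WV| = 16.1, V = (-1.3213, 35.899). ∠WVR = 127.2° gives VR at 4.9000° from the x-axis; with |VR| = 28.5, R = (27.075, 38.334). VR is perpendicular to RU, so RU runs at -85.100°; with |RU| = 24.5, U = (29.167, 13.923). The perpendicularity gives UD at right angles to RU, so UD runs at -175.10°; with |UD| = 14.8, D = (14.421, 12.659). Then |WD| = |D − W| = 26.182.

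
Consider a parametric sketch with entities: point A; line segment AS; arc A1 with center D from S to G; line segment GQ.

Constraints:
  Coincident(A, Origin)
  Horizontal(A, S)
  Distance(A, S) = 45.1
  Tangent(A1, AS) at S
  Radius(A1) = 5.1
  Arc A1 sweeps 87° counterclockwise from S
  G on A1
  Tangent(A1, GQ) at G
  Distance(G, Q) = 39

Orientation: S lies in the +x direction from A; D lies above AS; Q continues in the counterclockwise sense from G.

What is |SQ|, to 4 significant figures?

44.36

A is at the origin; A and S share the same y with |AS| = 45.1 and S on the +x side, so S = (45.10, 0.000). A1 meets AS tangentially, so DS is at right angles to AS, so D = S + (0, 5.1) = (45.10, 5.100). On A1, S sits at bearing -90° from D; an 87° counterclockwise sweep puts G at bearing -3°, so G = D + 5.1·(cos -3°, sin -3°) = (50.19, 4.833). Tangency of A1 to GQ means the radius DG is perpendicular to GQ, so GQ runs along (−sin -3°, cos -3°); with |GQ| = 39.0, Q = (52.23, 43.78). Then |SQ| = |Q − S| = 44.36.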